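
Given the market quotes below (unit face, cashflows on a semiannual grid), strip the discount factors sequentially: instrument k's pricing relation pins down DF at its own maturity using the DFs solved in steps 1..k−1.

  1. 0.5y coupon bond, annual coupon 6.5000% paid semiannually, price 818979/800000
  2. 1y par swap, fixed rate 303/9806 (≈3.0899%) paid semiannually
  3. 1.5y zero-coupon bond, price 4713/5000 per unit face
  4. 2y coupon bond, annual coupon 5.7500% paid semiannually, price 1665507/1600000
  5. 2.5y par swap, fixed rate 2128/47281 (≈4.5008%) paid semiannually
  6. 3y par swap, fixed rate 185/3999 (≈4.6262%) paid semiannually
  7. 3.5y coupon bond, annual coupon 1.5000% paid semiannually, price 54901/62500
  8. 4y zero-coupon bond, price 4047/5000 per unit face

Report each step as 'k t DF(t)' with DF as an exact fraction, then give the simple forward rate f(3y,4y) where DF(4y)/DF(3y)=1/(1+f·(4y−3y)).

step 1 [0.5y] bond c/2=13/400: DF=(818979/800000 − 13/400·(0))/(1+13/400) = 1983/2000 ≈ 0.991500
step 2 [1y] swap r/2=303/19612: DF=(1 − 303/19612·(0.991500))/(1+303/19612) = 9697/10000 ≈ 0.969700
step 3 [1.5y] zero: DF = P = 4713/5000 ≈ 0.942600
step 4 [2y] bond c/2=23/800: DF=(1665507/1600000 − 23/800·(0.991500+0.969700+0.942600))/(1+23/800) = 9307/10000 ≈ 0.930700
step 5 [2.5y] swap r/2=1064/47281: DF=(1 − 1064/47281·(0.991500+0.969700+0.942600+0.930700))/(1+1064/47281) = 1117/1250 ≈ 0.893600
step 6 [3y] swap r/2=185/7998: DF=(1 − 185/7998·(0.991500+0.969700+0.942600+0.930700+0.893600))/(1+185/7998) = 1741/2000 ≈ 0.870500
step 7 [3.5y] bond c/2=3/400: DF=(54901/62500 − 3/400·(0.991500+0.969700+0.942600+0.930700+0.893600+0.870500))/(1+3/400) = 4151/5000 ≈ 0.830200
step 8 [4y] zero: DF = P = 4047/5000 ≈ 0.809400

1 1/2 1983/2000
2 1 9697/10000
3 3/2 4713/5000
4 2 9307/10000
5 5/2 1117/1250
6 3 1741/2000
7 7/2 4151/5000
8 4 4047/5000
f(3y,4y) = ((1741/2000)/(4047/5000) − 1)/(1) = 611/8094 ≈ 7.5488%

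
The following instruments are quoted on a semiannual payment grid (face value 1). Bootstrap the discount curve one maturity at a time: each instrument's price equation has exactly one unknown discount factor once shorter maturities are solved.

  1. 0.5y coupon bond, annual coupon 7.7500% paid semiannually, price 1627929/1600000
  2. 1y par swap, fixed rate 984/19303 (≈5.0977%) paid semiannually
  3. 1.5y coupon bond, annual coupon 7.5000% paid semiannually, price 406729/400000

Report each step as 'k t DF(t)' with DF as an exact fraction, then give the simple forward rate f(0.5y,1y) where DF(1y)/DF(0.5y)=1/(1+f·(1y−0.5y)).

1 1/2 1959/2000
2 1 2377/2500
3 3/2 9103/10000
f(0.5y,1y) = ((1959/2000)/(2377/2500) − 1)/(1/2) = 287/4754 ≈ 6.0370%

step 1 [0.5y] bond c/2=31/800: DF=(1627929/1600000 − 31/800·(0))/(1+31/800) = 1959/2000 ≈ 0.979500
step 2 [1y] swap r/2=492/19303: DF=(1 − 492/19303·(0.979500))/(1+492/19303) = 2377/2500 ≈ 0.950800
step 3 [1.5y] bond c/2=3/80: DF=(406729/400000 − 3/80·(0.979500+0.950800))/(1+3/80) = 9103/10000 ≈ 0.910300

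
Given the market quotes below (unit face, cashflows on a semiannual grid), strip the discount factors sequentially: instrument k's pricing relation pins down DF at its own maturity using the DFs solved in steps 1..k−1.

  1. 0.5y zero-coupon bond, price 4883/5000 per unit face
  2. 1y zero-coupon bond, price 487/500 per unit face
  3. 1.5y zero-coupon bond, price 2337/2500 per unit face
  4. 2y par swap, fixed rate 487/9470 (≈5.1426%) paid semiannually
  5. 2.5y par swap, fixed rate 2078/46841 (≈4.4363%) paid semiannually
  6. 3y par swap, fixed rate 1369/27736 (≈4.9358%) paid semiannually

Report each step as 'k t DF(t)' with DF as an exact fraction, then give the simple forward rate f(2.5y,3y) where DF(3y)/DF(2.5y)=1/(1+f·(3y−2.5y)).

1 1/2 4883/5000
2 1 487/500
3 3/2 2337/2500
4 2 4513/5000
5 5/2 8961/10000
6 3 8631/10000
f(2.5y,3y) = ((8961/10000)/(8631/10000) − 1)/(1/2) = 220/2877 ≈ 7.6469%

step 1 [0.5y] zero: DF = P = 4883/5000 ≈ 0.976600
step 2 [1y] zero: DF = P = 487/500 ≈ 0.974000
step 3 [1.5y] zero: DF = P = 2337/2500 ≈ 0.934800
step 4 [2y] swap r/2=487/18940: DF=(1 − 487/18940·(0.976600+0.974000+0.934800))/(1+487/18940) = 4513/5000 ≈ 0.902600
step 5 [2.5y] swap r/2=1039/46841: DF=(1 − 1039/46841·(0.976600+0.974000+0.934800+0.902600))/(1+1039/46841) = 8961/10000 ≈ 0.896100
step 6 [3y] swap r/2=1369/55472: DF=(1 − 1369/55472·(0.976600+0.974000+0.934800+0.902600+0.896100))/(1+1369/55472) = 8631/10000 ≈ 0.863100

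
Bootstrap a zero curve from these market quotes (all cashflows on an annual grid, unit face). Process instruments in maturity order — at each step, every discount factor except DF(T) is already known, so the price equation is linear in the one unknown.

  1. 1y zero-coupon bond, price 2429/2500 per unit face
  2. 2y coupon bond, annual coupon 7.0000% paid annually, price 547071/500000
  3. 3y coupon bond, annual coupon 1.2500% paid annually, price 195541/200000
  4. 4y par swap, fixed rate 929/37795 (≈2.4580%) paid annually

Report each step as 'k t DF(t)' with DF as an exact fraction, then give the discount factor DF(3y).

1 1 2429/2500
2 2 959/1000
3 3 4709/5000
4 4 9071/10000
DF(3y) = 4709/5000 ≈ 0.941800

step 1 [1y] zero: DF = P = 2429/2500 ≈ 0.971600
step 2 [2y] bond c/1=7/100: DF=(547071/500000 − 7/100·(0.971600))/(1+7/100) = 959/1000 ≈ 0.959000
step 3 [3y] bond c/1=1/80: DF=(195541/200000 − 1/80·(0.971600+0.959000))/(1+1/80) = 4709/5000 ≈ 0.941800
step 4 [4y] swap r/1=929/37795: DF=(1 − 929/37795·(0.971600+0.959000+0.941800))/(1+929/37795) = 9071/10000 ≈ 0.907100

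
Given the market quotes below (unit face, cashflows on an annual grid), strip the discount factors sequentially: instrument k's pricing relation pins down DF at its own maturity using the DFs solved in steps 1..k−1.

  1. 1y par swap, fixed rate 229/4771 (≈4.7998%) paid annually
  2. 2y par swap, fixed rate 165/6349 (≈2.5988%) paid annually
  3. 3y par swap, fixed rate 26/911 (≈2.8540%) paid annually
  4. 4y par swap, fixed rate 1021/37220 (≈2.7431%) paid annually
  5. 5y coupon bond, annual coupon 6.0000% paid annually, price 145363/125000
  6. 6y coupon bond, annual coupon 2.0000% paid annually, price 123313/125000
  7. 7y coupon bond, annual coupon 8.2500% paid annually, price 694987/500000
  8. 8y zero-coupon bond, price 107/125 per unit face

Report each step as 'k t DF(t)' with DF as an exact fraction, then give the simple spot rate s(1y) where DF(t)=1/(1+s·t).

1 1 4771/5000
2 2 1901/2000
3 3 4597/5000
4 4 8979/10000
5 5 554/625
6 6 548/625
7 7 433/500
8 8 107/125
s(1y) = (1/(4771/5000) − 1)/(1) = 229/4771 ≈ 4.7998%

step 1 [1y] swap r/1=229/4771: DF=(1 − 229/4771·(0))/(1+229/4771) = 4771/5000 ≈ 0.954200
step 2 [2y] swap r/1=165/6349: DF=(1 − 165/6349·(0.954200))/(1+165/6349) = 1901/2000 ≈ 0.950500
step 3 [3y] swap r/1=26/911: DF=(1 − 26/911·(0.954200+0.950500))/(1+26/911) = 4597/5000 ≈ 0.919400
step 4 [4y] swap r/1=1021/37220: DF=(1 − 1021/37220·(0.954200+0.950500+0.919400))/(1+1021/37220) = 8979/10000 ≈ 0.897900
step 5 [5y] bond c/1=3/50: DF=(145363/125000 − 3/50·(0.954200+0.950500+0.919400+0.897900))/(1+3/50) = 554/625 ≈ 0.886400
step 6 [6y] bond c/1=1/50: DF=(123313/125000 − 1/50·(0.954200+0.950500+0.919400+0.897900+0.886400))/(1+1/50) = 548/625 ≈ 0.876800
step 7 [7y] bond c/1=33/400: DF=(694987/500000 − 33/400·(0.954200+0.950500+0.919400+0.897900+0.886400+0.876800))/(1+33/400) = 433/500 ≈ 0.866000
step 8 [8y] zero: DF = P = 107/125 ≈ 0.856000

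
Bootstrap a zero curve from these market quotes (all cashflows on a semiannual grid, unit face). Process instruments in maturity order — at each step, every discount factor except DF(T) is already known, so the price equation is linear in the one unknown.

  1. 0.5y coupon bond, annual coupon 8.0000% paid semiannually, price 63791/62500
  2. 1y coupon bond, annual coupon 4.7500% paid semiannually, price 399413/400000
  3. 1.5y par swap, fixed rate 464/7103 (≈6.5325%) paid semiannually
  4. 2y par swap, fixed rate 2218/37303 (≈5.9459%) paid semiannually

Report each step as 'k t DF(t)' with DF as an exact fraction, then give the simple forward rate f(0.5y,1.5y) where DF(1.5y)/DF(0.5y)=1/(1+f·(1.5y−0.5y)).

1 1/2 4907/5000
2 1 4763/5000
3 3/2 567/625
4 2 8891/10000
f(0.5y,1.5y) = ((4907/5000)/(567/625) − 1)/(1) = 53/648 ≈ 8.1790%

step 1 [0.5y] bond c/2=1/25: DF=(63791/62500 − 1/25·(0))/(1+1/25) = 4907/5000 ≈ 0.981400
step 2 [1y] bond c/2=19/800: DF=(399413/400000 − 19/800·(0.981400))/(1+19/800) = 4763/5000 ≈ 0.952600
step 3 [1.5y] swap r/2=232/7103: DF=(1 − 232/7103·(0.981400+0.952600))/(1+232/7103) = 567/625 ≈ 0.907200
step 4 [2y] swap r/2=1109/37303: DF=(1 − 1109/37303·(0.981400+0.952600+0.907200))/(1+1109/37303) = 8891/10000 ≈ 0.889100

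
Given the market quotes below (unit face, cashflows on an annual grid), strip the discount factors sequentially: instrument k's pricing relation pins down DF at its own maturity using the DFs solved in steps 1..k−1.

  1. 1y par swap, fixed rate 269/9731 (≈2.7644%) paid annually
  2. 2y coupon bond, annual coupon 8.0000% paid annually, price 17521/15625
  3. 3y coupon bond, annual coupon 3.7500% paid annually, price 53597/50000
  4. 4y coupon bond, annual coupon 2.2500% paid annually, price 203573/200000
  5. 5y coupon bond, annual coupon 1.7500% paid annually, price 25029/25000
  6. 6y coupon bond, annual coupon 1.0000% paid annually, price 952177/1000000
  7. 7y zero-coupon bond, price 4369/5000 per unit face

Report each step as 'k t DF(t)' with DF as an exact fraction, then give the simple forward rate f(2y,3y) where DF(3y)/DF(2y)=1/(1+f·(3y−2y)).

step 1 [1y] swap r/1=269/9731: DF=(1 − 269/9731·(0))/(1+269/9731) = 9731/10000 ≈ 0.973100
step 2 [2y] bond c/1=2/25: DF=(17521/15625 − 2/25·(0.973100))/(1+2/25) = 4831/5000 ≈ 0.966200
step 3 [3y] bond c/1=3/80: DF=(53597/50000 − 3/80·(0.973100+0.966200))/(1+3/80) = 9631/10000 ≈ 0.963100
step 4 [4y] bond c/1=9/400: DF=(203573/200000 − 9/400·(0.973100+0.966200+0.963100))/(1+9/400) = 2329/2500 ≈ 0.931600
step 5 [5y] bond c/1=7/400: DF=(25029/25000 − 7/400·(0.973100+0.966200+0.963100+0.931600))/(1+7/400) = 459/500 ≈ 0.918000
step 6 [6y] bond c/1=1/100: DF=(952177/1000000 − 1/100·(0.973100+0.966200+0.963100+0.931600+0.918000))/(1+1/100) = 8957/10000 ≈ 0.895700
step 7 [7y] zero: DF = P = 4369/5000 ≈ 0.873800

1 1 9731/10000
2 2 4831/5000
3 3 9631/10000
4 4 2329/2500
5 5 459/500
6 6 8957/10000
7 7 4369/5000
f(2y,3y) = ((4831/5000)/(9631/10000) − 1)/(1) = 31/9631 ≈ 0.3219%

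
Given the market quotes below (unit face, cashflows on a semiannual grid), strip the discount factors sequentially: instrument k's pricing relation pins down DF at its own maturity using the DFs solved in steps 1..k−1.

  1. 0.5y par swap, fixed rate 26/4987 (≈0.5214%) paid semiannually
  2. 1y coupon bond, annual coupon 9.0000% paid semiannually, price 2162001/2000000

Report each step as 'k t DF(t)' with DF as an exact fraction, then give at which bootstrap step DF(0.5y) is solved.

step 1 [0.5y] swap r/2=13/4987: DF=(1 − 13/4987·(0))/(1+13/4987) = 4987/5000 ≈ 0.997400
step 2 [1y] bond c/2=9/200: DF=(2162001/2000000 − 9/200·(0.997400))/(1+9/200) = 1983/2000 ≈ 0.991500

1 1/2 4987/5000
2 1 1983/2000
DF(0.5y) is solved at step 1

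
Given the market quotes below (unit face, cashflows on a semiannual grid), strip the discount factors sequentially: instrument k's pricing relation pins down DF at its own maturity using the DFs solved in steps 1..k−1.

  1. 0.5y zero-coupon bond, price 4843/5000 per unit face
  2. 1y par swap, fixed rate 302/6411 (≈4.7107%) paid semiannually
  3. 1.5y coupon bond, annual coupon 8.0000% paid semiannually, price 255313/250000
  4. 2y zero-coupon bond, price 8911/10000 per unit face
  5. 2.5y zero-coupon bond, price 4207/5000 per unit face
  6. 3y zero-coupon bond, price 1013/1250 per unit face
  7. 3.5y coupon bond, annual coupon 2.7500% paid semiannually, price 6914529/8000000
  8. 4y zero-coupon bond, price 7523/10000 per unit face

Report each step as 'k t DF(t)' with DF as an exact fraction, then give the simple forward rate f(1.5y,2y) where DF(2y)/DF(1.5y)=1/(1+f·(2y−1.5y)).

step 1 [0.5y] zero: DF = P = 4843/5000 ≈ 0.968600
step 2 [1y] swap r/2=151/6411: DF=(1 − 151/6411·(0.968600))/(1+151/6411) = 9547/10000 ≈ 0.954700
step 3 [1.5y] bond c/2=1/25: DF=(255313/250000 − 1/25·(0.968600+0.954700))/(1+1/25) = 227/250 ≈ 0.908000
step 4 [2y] zero: DF = P = 8911/10000 ≈ 0.891100
step 5 [2.5y] zero: DF = P = 4207/5000 ≈ 0.841400
step 6 [3y] zero: DF = P = 1013/1250 ≈ 0.810400
step 7 [3.5y] bond c/2=11/800: DF=(6914529/8000000 − 11/800·(0.968600+0.954700+0.908000+0.891100+0.841400+0.810400))/(1+11/800) = 7797/10000 ≈ 0.779700
step 8 [4y] zero: DF = P = 7523/10000 ≈ 0.752300

1 1/2 4843/5000
2 1 9547/10000
3 3/2 227/250
4 2 8911/10000
5 5/2 4207/5000
6 3 1013/1250
7 7/2 7797/10000
8 4 7523/10000
f(1.5y,2y) = ((227/250)/(8911/10000) − 1)/(1/2) = 338/8911 ≈ 3.7931%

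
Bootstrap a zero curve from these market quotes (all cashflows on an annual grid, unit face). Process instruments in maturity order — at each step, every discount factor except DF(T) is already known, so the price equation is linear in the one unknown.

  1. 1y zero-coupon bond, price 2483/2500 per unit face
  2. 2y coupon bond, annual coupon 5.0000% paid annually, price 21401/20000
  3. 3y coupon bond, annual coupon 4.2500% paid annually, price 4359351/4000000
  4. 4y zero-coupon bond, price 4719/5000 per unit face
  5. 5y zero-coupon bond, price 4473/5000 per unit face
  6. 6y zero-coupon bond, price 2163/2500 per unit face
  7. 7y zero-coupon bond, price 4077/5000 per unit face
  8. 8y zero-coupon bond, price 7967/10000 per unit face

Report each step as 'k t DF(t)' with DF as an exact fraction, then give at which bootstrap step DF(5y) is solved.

1 1 2483/2500
2 2 4859/5000
3 3 9653/10000
4 4 4719/5000
5 5 4473/5000
6 6 2163/2500
7 7 4077/5000
8 8 7967/10000
DF(5y) is solved at step 5

step 1 [1y] zero: DF = P = 2483/2500 ≈ 0.993200
step 2 [2y] bond c/1=1/20: DF=(21401/20000 − 1/20·(0.993200))/(1+1/20) = 4859/5000 ≈ 0.971800
step 3 [3y] bond c/1=17/400: DF=(4359351/4000000 − 17/400·(0.993200+0.971800))/(1+17/400) = 9653/10000 ≈ 0.965300
step 4 [4y] zero: DF = P = 4719/5000 ≈ 0.943800
step 5 [5y] zero: DF = P = 4473/5000 ≈ 0.894600
step 6 [6y] zero: DF = P = 2163/2500 ≈ 0.865200
step 7 [7y] zero: DF = P = 4077/5000 ≈ 0.815400
step 8 [8y] zero: DF = P = 7967/10000 ≈ 0.796700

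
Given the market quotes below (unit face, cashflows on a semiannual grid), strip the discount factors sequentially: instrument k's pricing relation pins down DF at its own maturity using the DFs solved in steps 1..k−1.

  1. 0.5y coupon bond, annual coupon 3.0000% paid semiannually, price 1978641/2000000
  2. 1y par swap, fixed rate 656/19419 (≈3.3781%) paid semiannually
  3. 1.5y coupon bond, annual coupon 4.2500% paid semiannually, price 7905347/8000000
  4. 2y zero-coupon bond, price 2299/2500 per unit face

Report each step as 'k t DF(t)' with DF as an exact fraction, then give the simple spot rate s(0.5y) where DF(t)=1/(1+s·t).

1 1/2 9747/10000
2 1 1209/1250
3 3/2 1159/1250
4 2 2299/2500
s(0.5y) = (1/(9747/10000) − 1)/(1/2) = 506/9747 ≈ 5.1913%

step 1 [0.5y] bond c/2=3/200: DF=(1978641/2000000 − 3/200·(0))/(1+3/200) = 9747/10000 ≈ 0.974700
step 2 [1y] swap r/2=328/19419: DF=(1 − 328/19419·(0.974700))/(1+328/19419) = 1209/1250 ≈ 0.967200
step 3 [1.5y] bond c/2=17/800: DF=(7905347/8000000 − 17/800·(0.974700+0.967200))/(1+17/800) = 1159/1250 ≈ 0.927200
step 4 [2y] zero: DF = P = 2299/2500 ≈ 0.919600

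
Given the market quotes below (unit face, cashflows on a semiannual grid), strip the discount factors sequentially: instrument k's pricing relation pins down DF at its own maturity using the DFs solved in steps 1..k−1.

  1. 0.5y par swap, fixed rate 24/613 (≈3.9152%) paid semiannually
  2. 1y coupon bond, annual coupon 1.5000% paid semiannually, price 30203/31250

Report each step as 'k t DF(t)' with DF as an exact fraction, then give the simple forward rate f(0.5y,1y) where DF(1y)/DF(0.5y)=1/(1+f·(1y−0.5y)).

1 1/2 613/625
2 1 119/125
f(0.5y,1y) = ((613/625)/(119/125) − 1)/(1/2) = 36/595 ≈ 6.0504%

step 1 [0.5y] swap r/2=12/613: DF=(1 − 12/613·(0))/(1+12/613) = 613/625 ≈ 0.980800
step 2 [1y] bond c/2=3/400: DF=(30203/31250 − 3/400·(0.980800))/(1+3/400) = 119/125 ≈ 0.952000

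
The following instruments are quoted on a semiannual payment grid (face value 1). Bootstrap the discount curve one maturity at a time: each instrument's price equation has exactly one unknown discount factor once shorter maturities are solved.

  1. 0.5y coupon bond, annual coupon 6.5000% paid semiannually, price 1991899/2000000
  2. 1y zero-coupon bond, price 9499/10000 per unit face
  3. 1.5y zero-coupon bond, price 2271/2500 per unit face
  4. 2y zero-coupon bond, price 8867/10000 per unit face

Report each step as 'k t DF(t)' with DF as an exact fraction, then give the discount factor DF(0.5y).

1 1/2 4823/5000
2 1 9499/10000
3 3/2 2271/2500
4 2 8867/10000
DF(0.5y) = 4823/5000 ≈ 0.964600

step 1 [0.5y] bond c/2=13/400: DF=(1991899/2000000 − 13/400·(0))/(1+13/400) = 4823/5000 ≈ 0.964600
step 2 [1y] zero: DF = P = 9499/10000 ≈ 0.949900
step 3 [1.5y] zero: DF = P = 2271/2500 ≈ 0.908400
step 4 [2y] zero: DF = P = 8867/10000 ≈ 0.886700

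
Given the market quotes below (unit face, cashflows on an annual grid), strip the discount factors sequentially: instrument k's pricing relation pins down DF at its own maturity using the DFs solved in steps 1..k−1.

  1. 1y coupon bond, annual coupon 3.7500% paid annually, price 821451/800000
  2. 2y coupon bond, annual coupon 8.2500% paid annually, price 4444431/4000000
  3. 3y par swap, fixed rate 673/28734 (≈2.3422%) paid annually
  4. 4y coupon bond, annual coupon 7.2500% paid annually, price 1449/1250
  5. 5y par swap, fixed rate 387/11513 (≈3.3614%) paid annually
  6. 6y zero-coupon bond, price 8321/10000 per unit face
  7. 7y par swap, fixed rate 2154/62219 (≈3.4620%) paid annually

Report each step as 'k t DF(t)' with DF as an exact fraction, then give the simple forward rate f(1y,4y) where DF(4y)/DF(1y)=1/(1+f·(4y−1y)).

step 1 [1y] bond c/1=3/80: DF=(821451/800000 − 3/80·(0))/(1+3/80) = 9897/10000 ≈ 0.989700
step 2 [2y] bond c/1=33/400: DF=(4444431/4000000 − 33/400·(0.989700))/(1+33/400) = 951/1000 ≈ 0.951000
step 3 [3y] swap r/1=673/28734: DF=(1 − 673/28734·(0.989700+0.951000))/(1+673/28734) = 9327/10000 ≈ 0.932700
step 4 [4y] bond c/1=29/400: DF=(1449/1250 − 29/400·(0.989700+0.951000+0.932700))/(1+29/400) = 4433/5000 ≈ 0.886600
step 5 [5y] swap r/1=387/11513: DF=(1 − 387/11513·(0.989700+0.951000+0.932700+0.886600))/(1+387/11513) = 2113/2500 ≈ 0.845200
step 6 [6y] zero: DF = P = 8321/10000 ≈ 0.832100
step 7 [7y] swap r/1=2154/62219: DF=(1 − 2154/62219·(0.989700+0.951000+0.932700+0.886600+0.845200+0.832100))/(1+2154/62219) = 3923/5000 ≈ 0.784600

1 1 9897/10000
2 2 951/1000
3 3 9327/10000
4 4 4433/5000
5 5 2113/2500
6 6 8321/10000
7 7 3923/5000
f(1y,4y) = ((9897/10000)/(4433/5000) − 1)/(3) = 1031/26598 ≈ 3.8762%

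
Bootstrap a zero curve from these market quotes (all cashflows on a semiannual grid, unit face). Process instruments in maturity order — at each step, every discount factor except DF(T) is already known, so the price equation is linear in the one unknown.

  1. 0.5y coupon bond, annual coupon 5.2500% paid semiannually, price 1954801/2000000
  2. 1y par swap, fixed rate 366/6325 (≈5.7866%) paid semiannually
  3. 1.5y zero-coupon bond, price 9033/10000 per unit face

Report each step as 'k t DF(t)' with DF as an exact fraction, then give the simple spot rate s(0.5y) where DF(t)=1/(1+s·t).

1 1/2 2381/2500
2 1 9451/10000
3 3/2 9033/10000
s(0.5y) = (1/(2381/2500) − 1)/(1/2) = 238/2381 ≈ 9.9958%

step 1 [0.5y] bond c/2=21/800: DF=(1954801/2000000 − 21/800·(0))/(1+21/800) = 2381/2500 ≈ 0.952400
step 2 [1y] swap r/2=183/6325: DF=(1 − 183/6325·(0.952400))/(1+183/6325) = 9451/10000 ≈ 0.945100
step 3 [1.5y] zero: DF = P = 9033/10000 ≈ 0.903300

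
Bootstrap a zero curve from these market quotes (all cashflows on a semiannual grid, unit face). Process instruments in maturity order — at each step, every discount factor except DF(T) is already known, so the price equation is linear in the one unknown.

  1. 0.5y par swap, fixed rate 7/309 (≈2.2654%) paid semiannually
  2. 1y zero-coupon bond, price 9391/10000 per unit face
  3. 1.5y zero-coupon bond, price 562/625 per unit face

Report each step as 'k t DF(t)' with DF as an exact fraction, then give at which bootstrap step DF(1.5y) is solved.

step 1 [0.5y] swap r/2=7/618: DF=(1 − 7/618·(0))/(1+7/618) = 618/625 ≈ 0.988800
step 2 [1y] zero: DF = P = 9391/10000 ≈ 0.939100
step 3 [1.5y] zero: DF = P = 562/625 ≈ 0.899200

1 1/2 618/625
2 1 9391/10000
3 3/2 562/625
DF(1.5y) is solved at step 3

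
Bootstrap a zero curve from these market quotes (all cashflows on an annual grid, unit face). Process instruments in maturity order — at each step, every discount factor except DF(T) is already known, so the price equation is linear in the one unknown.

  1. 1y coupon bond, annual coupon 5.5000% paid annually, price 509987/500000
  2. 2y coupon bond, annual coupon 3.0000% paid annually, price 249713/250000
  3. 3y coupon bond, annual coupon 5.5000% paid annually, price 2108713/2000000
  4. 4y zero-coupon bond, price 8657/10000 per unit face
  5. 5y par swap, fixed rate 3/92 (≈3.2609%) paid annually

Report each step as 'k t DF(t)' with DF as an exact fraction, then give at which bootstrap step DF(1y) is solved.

1 1 2417/2500
2 2 1177/1250
3 3 8999/10000
4 4 8657/10000
5 5 2131/2500
DF(1y) is solved at step 1

step 1 [1y] bond c/1=11/200: DF=(509987/500000 − 11/200·(0))/(1+11/200) = 2417/2500 ≈ 0.966800
step 2 [2y] bond c/1=3/100: DF=(249713/250000 − 3/100·(0.966800))/(1+3/100) = 1177/1250 ≈ 0.941600
step 3 [3y] bond c/1=11/200: DF=(2108713/2000000 − 11/200·(0.966800+0.941600))/(1+11/200) = 8999/10000 ≈ 0.899900
step 4 [4y] zero: DF = P = 8657/10000 ≈ 0.865700
step 5 [5y] swap r/1=3/92: DF=(1 − 3/92·(0.966800+0.941600+0.899900+0.865700))/(1+3/92) = 2131/2500 ≈ 0.852400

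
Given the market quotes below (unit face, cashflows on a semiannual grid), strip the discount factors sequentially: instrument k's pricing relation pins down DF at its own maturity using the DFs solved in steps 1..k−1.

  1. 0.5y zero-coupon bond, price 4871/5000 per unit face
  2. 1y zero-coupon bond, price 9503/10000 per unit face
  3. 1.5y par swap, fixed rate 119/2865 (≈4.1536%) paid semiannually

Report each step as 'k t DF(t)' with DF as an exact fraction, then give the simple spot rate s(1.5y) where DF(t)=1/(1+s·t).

1 1/2 4871/5000
2 1 9503/10000
3 3/2 1881/2000
s(1.5y) = (1/(1881/2000) − 1)/(3/2) = 238/5643 ≈ 4.2176%

step 1 [0.5y] zero: DF = P = 4871/5000 ≈ 0.974200
step 2 [1y] zero: DF = P = 9503/10000 ≈ 0.950300
step 3 [1.5y] swap r/2=119/5730: DF=(1 − 119/5730·(0.974200+0.950300))/(1+119/5730) = 1881/2000 ≈ 0.940500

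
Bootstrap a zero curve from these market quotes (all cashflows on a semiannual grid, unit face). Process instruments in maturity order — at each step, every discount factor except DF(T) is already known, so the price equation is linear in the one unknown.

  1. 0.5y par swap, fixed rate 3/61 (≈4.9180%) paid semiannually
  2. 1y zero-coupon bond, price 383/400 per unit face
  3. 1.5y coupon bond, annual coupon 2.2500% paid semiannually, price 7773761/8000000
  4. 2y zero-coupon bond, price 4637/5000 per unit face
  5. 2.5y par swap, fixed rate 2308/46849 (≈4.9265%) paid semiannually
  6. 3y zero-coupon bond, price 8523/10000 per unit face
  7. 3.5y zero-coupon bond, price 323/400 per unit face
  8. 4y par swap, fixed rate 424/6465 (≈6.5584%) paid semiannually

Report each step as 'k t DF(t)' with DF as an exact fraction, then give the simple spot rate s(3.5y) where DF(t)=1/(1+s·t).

1 1/2 122/125
2 1 383/400
3 3/2 4697/5000
4 2 4637/5000
5 5/2 4423/5000
6 3 8523/10000
7 7/2 323/400
8 4 1917/2500
s(3.5y) = (1/(323/400) − 1)/(7/2) = 22/323 ≈ 6.8111%

step 1 [0.5y] swap r/2=3/122: DF=(1 − 3/122·(0))/(1+3/122) = 122/125 ≈ 0.976000
step 2 [1y] zero: DF = P = 383/400 ≈ 0.957500
step 3 [1.5y] bond c/2=9/800: DF=(7773761/8000000 − 9/800·(0.976000+0.957500))/(1+9/800) = 4697/5000 ≈ 0.939400
step 4 [2y] zero: DF = P = 4637/5000 ≈ 0.927400
step 5 [2.5y] swap r/2=1154/46849: DF=(1 − 1154/46849·(0.976000+0.957500+0.939400+0.927400))/(1+1154/46849) = 4423/5000 ≈ 0.884600
step 6 [3y] zero: DF = P = 8523/10000 ≈ 0.852300
step 7 [3.5y] zero: DF = P = 323/400 ≈ 0.807500
step 8 [4y] swap r/2=212/6465: DF=(1 − 212/6465·(0.976000+0.957500+0.939400+0.927400+0.884600+0.852300+0.807500))/(1+212/6465) = 1917/2500 ≈ 0.766800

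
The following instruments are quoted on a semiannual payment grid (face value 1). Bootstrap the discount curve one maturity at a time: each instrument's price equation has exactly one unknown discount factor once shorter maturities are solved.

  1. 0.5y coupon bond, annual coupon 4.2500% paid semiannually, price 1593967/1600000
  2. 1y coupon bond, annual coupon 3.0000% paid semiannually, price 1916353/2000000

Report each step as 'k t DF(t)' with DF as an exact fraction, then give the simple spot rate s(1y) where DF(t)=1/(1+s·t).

step 1 [0.5y] bond c/2=17/800: DF=(1593967/1600000 − 17/800·(0))/(1+17/800) = 1951/2000 ≈ 0.975500
step 2 [1y] bond c/2=3/200: DF=(1916353/2000000 − 3/200·(0.975500))/(1+3/200) = 581/625 ≈ 0.929600

1 1/2 1951/2000
2 1 581/625
s(1y) = (1/(581/625) − 1)/(1) = 44/581 ≈ 7.5731%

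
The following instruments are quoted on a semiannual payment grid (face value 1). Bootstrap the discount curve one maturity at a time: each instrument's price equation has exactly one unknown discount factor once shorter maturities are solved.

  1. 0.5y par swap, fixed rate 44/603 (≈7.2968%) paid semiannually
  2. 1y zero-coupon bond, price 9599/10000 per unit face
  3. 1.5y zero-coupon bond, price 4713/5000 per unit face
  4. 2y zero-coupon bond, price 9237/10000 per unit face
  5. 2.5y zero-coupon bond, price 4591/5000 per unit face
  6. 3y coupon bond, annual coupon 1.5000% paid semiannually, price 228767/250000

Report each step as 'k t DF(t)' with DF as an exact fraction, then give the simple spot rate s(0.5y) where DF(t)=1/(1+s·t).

1 1/2 603/625
2 1 9599/10000
3 3/2 4713/5000
4 2 9237/10000
5 5/2 4591/5000
6 3 2183/2500
s(0.5y) = (1/(603/625) − 1)/(1/2) = 44/603 ≈ 7.2968%

step 1 [0.5y] swap r/2=22/603: DF=(1 − 22/603·(0))/(1+22/603) = 603/625 ≈ 0.964800
step 2 [1y] zero: DF = P = 9599/10000 ≈ 0.959900
step 3 [1.5y] zero: DF = P = 4713/5000 ≈ 0.942600
step 4 [2y] zero: DF = P = 9237/10000 ≈ 0.923700
step 5 [2.5y] zero: DF = P = 4591/5000 ≈ 0.918200
step 6 [3y] bond c/2=3/400: DF=(228767/250000 − 3/400·(0.964800+0.959900+0.942600+0.923700+0.918200))/(1+3/400) = 2183/2500 ≈ 0.873200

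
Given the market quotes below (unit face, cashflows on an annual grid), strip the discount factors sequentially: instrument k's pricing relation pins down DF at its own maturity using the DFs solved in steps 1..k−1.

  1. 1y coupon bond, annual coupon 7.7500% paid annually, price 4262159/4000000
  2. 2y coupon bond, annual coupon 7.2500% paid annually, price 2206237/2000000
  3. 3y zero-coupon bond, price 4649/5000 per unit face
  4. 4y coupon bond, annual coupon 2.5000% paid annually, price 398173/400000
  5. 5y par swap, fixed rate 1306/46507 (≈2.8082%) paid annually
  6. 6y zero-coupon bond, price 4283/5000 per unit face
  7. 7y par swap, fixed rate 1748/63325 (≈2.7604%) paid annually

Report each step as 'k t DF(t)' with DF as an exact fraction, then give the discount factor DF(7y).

step 1 [1y] bond c/1=31/400: DF=(4262159/4000000 − 31/400·(0))/(1+31/400) = 9889/10000 ≈ 0.988900
step 2 [2y] bond c/1=29/400: DF=(2206237/2000000 − 29/400·(0.988900))/(1+29/400) = 9617/10000 ≈ 0.961700
step 3 [3y] zero: DF = P = 4649/5000 ≈ 0.929800
step 4 [4y] bond c/1=1/40: DF=(398173/400000 − 1/40·(0.988900+0.961700+0.929800))/(1+1/40) = 9009/10000 ≈ 0.900900
step 5 [5y] swap r/1=1306/46507: DF=(1 − 1306/46507·(0.988900+0.961700+0.929800+0.900900))/(1+1306/46507) = 4347/5000 ≈ 0.869400
step 6 [6y] zero: DF = P = 4283/5000 ≈ 0.856600
step 7 [7y] swap r/1=1748/63325: DF=(1 − 1748/63325·(0.988900+0.961700+0.929800+0.900900+0.869400+0.856600))/(1+1748/63325) = 2063/2500 ≈ 0.825200

1 1 9889/10000
2 2 9617/10000
3 3 4649/5000
4 4 9009/10000
5 5 4347/5000
6 6 4283/5000
7 7 2063/2500
DF(7y) = 2063/2500 ≈ 0.825200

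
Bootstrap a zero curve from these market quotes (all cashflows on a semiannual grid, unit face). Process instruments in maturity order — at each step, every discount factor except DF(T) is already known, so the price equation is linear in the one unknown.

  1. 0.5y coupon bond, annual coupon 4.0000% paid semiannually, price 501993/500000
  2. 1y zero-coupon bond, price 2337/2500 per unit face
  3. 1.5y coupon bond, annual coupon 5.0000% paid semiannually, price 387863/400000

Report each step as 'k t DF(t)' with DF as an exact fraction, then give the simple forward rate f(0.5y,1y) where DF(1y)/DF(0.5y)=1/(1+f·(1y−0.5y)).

step 1 [0.5y] bond c/2=1/50: DF=(501993/500000 − 1/50·(0))/(1+1/50) = 9843/10000 ≈ 0.984300
step 2 [1y] zero: DF = P = 2337/2500 ≈ 0.934800
step 3 [1.5y] bond c/2=1/40: DF=(387863/400000 − 1/40·(0.984300+0.934800))/(1+1/40) = 562/625 ≈ 0.899200

1 1/2 9843/10000
2 1 2337/2500
3 3/2 562/625
f(0.5y,1y) = ((9843/10000)/(2337/2500) − 1)/(1/2) = 165/1558 ≈ 10.5905%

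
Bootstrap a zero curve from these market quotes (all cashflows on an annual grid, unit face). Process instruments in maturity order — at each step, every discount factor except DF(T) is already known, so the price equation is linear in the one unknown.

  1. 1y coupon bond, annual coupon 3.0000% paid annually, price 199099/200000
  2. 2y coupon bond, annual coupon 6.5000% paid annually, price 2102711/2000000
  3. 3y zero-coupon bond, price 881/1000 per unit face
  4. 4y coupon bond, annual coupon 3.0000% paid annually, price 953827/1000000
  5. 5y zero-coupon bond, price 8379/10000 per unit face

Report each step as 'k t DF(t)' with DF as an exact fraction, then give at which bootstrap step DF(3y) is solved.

1 1 1933/2000
2 2 4641/5000
3 3 881/1000
4 4 2113/2500
5 5 8379/10000
DF(3y) is solved at step 3

step 1 [1y] bond c/1=3/100: DF=(199099/200000 − 3/100·(0))/(1+3/100) = 1933/2000 ≈ 0.966500
step 2 [2y] bond c/1=13/200: DF=(2102711/2000000 − 13/200·(0.966500))/(1+13/200) = 4641/5000 ≈ 0.928200
step 3 [3y] zero: DF = P = 881/1000 ≈ 0.881000
step 4 [4y] bond c/1=3/100: DF=(953827/1000000 − 3/100·(0.966500+0.928200+0.881000))/(1+3/100) = 2113/2500 ≈ 0.845200
step 5 [5y] zero: DF = P = 8379/10000 ≈ 0.837900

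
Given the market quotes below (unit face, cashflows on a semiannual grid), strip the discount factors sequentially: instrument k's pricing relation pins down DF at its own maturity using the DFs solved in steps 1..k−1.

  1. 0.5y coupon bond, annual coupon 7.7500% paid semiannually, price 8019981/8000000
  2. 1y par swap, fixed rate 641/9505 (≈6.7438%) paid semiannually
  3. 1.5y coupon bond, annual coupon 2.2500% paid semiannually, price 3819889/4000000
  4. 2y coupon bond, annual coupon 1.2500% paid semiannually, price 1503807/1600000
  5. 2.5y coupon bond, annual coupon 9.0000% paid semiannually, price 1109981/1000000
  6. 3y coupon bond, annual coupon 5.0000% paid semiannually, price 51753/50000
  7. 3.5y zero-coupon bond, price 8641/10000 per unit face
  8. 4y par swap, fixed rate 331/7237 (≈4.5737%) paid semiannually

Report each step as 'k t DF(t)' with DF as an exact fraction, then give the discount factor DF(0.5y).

step 1 [0.5y] bond c/2=31/800: DF=(8019981/8000000 − 31/800·(0))/(1+31/800) = 9651/10000 ≈ 0.965100
step 2 [1y] swap r/2=641/19010: DF=(1 − 641/19010·(0.965100))/(1+641/19010) = 9359/10000 ≈ 0.935900
step 3 [1.5y] bond c/2=9/800: DF=(3819889/4000000 − 9/800·(0.965100+0.935900))/(1+9/800) = 577/625 ≈ 0.923200
step 4 [2y] bond c/2=1/160: DF=(1503807/1600000 − 1/160·(0.965100+0.935900+0.923200))/(1+1/160) = 1833/2000 ≈ 0.916500
step 5 [2.5y] bond c/2=9/200: DF=(1109981/1000000 − 9/200·(0.965100+0.935900+0.923200+0.916500))/(1+9/200) = 9011/10000 ≈ 0.901100
step 6 [3y] bond c/2=1/40: DF=(51753/50000 − 1/40·(0.965100+0.935900+0.923200+0.916500+0.901100))/(1+1/40) = 4483/5000 ≈ 0.896600
step 7 [3.5y] zero: DF = P = 8641/10000 ≈ 0.864100
step 8 [4y] swap r/2=331/14474: DF=(1 − 331/14474·(0.965100+0.935900+0.923200+0.916500+0.901100+0.896600+0.864100))/(1+331/14474) = 1669/2000 ≈ 0.834500

1 1/2 9651/10000
2 1 9359/10000
3 3/2 577/625
4 2 1833/2000
5 5/2 9011/10000
6 3 4483/5000
7 7/2 8641/10000
8 4 1669/2000
DF(0.5y) = 9651/10000 ≈ 0.965100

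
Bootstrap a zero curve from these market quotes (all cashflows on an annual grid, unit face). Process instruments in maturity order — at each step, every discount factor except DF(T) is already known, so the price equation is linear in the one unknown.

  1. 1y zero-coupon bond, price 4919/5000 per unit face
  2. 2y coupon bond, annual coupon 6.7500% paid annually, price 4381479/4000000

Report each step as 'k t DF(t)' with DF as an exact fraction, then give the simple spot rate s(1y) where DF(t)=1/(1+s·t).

1 1 4919/5000
2 2 9639/10000
s(1y) = (1/(4919/5000) − 1)/(1) = 81/4919 ≈ 1.6467%

step 1 [1y] zero: DF = P = 4919/5000 ≈ 0.983800
step 2 [2y] bond c/1=27/400: DF=(4381479/4000000 − 27/400·(0.983800))/(1+27/400) = 9639/10000 ≈ 0.963900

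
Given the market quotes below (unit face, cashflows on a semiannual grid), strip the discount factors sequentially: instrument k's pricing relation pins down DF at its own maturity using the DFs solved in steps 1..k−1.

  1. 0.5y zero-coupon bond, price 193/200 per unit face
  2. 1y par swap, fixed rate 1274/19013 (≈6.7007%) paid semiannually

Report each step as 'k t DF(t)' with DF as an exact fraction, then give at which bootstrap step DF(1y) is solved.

1 1/2 193/200
2 1 9363/10000
DF(1y) is solved at step 2

step 1 [0.5y] zero: DF = P = 193/200 ≈ 0.965000
step 2 [1y] swap r/2=637/19013: DF=(1 − 637/19013·(0.965000))/(1+637/19013) = 9363/10000 ≈ 0.936300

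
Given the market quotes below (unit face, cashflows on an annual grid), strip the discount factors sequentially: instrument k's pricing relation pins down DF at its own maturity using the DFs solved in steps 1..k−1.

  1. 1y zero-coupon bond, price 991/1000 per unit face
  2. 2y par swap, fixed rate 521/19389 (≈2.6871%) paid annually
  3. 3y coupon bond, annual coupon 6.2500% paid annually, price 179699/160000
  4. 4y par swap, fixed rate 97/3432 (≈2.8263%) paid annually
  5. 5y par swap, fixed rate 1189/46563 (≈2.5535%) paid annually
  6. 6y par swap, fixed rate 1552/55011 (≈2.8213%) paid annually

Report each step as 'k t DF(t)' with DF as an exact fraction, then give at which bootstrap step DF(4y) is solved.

step 1 [1y] zero: DF = P = 991/1000 ≈ 0.991000
step 2 [2y] swap r/1=521/19389: DF=(1 − 521/19389·(0.991000))/(1+521/19389) = 9479/10000 ≈ 0.947900
step 3 [3y] bond c/1=1/16: DF=(179699/160000 − 1/16·(0.991000+0.947900))/(1+1/16) = 943/1000 ≈ 0.943000
step 4 [4y] swap r/1=97/3432: DF=(1 − 97/3432·(0.991000+0.947900+0.943000))/(1+97/3432) = 8933/10000 ≈ 0.893300
step 5 [5y] swap r/1=1189/46563: DF=(1 − 1189/46563·(0.991000+0.947900+0.943000+0.893300))/(1+1189/46563) = 8811/10000 ≈ 0.881100
step 6 [6y] swap r/1=1552/55011: DF=(1 − 1552/55011·(0.991000+0.947900+0.943000+0.893300+0.881100))/(1+1552/55011) = 528/625 ≈ 0.844800

1 1 991/1000
2 2 9479/10000
3 3 943/1000
4 4 8933/10000
5 5 8811/10000
6 6 528/625
DF(4y) is solved at step 4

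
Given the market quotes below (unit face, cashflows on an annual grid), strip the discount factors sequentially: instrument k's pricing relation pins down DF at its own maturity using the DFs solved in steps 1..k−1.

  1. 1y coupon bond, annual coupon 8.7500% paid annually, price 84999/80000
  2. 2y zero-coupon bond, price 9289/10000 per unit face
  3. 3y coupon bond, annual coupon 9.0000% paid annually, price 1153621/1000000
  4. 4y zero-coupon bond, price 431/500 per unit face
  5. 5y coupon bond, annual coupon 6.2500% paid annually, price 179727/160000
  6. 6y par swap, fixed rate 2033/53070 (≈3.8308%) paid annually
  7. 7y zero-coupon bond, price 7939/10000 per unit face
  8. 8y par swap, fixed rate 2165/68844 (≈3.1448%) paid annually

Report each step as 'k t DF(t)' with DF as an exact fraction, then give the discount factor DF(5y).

step 1 [1y] bond c/1=7/80: DF=(84999/80000 − 7/80·(0))/(1+7/80) = 977/1000 ≈ 0.977000
step 2 [2y] zero: DF = P = 9289/10000 ≈ 0.928900
step 3 [3y] bond c/1=9/100: DF=(1153621/1000000 − 9/100·(0.977000+0.928900))/(1+9/100) = 901/1000 ≈ 0.901000
step 4 [4y] zero: DF = P = 431/500 ≈ 0.862000
step 5 [5y] bond c/1=1/16: DF=(179727/160000 − 1/16·(0.977000+0.928900+0.901000+0.862000))/(1+1/16) = 4207/5000 ≈ 0.841400
step 6 [6y] swap r/1=2033/53070: DF=(1 − 2033/53070·(0.977000+0.928900+0.901000+0.862000+0.841400))/(1+2033/53070) = 7967/10000 ≈ 0.796700
step 7 [7y] zero: DF = P = 7939/10000 ≈ 0.793900
step 8 [8y] swap r/1=2165/68844: DF=(1 − 2165/68844·(0.977000+0.928900+0.901000+0.862000+0.841400+0.796700+0.793900))/(1+2165/68844) = 1567/2000 ≈ 0.783500

1 1 977/1000
2 2 9289/10000
3 3 901/1000
4 4 431/500
5 5 4207/5000
6 6 7967/10000
7 7 7939/10000
8 8 1567/2000
DF(5y) = 4207/5000 ≈ 0.841400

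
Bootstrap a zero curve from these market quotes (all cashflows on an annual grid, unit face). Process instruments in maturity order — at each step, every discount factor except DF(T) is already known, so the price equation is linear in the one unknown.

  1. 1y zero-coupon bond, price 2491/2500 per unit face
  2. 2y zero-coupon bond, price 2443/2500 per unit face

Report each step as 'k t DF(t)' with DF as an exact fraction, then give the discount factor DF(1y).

1 1 2491/2500
2 2 2443/2500
DF(1y) = 2491/2500 ≈ 0.996400

step 1 [1y] zero: DF = P = 2491/2500 ≈ 0.996400
step 2 [2y] zero: DF = P = 2443/2500 ≈ 0.977200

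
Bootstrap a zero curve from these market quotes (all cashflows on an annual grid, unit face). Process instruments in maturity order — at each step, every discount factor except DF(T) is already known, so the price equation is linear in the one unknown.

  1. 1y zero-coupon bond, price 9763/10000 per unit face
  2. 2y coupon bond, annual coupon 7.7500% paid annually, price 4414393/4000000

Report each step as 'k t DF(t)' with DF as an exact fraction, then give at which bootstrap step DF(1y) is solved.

1 1 9763/10000
2 2 477/500
DF(1y) is solved at step 1

step 1 [1y] zero: DF = P = 9763/10000 ≈ 0.976300
step 2 [2y] bond c/1=31/400: DF=(4414393/4000000 − 31/400·(0.976300))/(1+31/400) = 477/500 ≈ 0.954000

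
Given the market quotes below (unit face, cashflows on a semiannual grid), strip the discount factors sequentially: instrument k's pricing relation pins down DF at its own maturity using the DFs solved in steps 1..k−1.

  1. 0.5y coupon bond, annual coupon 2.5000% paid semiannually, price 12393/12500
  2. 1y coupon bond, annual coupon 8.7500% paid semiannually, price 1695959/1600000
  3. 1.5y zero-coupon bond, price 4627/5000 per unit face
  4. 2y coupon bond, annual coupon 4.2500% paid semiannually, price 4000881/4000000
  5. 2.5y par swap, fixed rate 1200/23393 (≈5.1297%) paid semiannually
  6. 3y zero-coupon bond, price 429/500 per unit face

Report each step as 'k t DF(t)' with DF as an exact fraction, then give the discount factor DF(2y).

step 1 [0.5y] bond c/2=1/80: DF=(12393/12500 − 1/80·(0))/(1+1/80) = 612/625 ≈ 0.979200
step 2 [1y] bond c/2=7/160: DF=(1695959/1600000 − 7/160·(0.979200))/(1+7/160) = 1949/2000 ≈ 0.974500
step 3 [1.5y] zero: DF = P = 4627/5000 ≈ 0.925400
step 4 [2y] bond c/2=17/800: DF=(4000881/4000000 − 17/800·(0.979200+0.974500+0.925400))/(1+17/800) = 1839/2000 ≈ 0.919500
step 5 [2.5y] swap r/2=600/23393: DF=(1 − 600/23393·(0.979200+0.974500+0.925400+0.919500))/(1+600/23393) = 22/25 ≈ 0.880000
step 6 [3y] zero: DF = P = 429/500 ≈ 0.858000

1 1/2 612/625
2 1 1949/2000
3 3/2 4627/5000
4 2 1839/2000
5 5/2 22/25
6 3 429/500
DF(2y) = 1839/2000 ≈ 0.919500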